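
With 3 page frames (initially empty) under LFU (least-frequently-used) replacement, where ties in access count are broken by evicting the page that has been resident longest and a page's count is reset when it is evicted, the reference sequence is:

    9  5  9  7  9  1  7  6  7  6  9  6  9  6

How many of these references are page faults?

5

9: miss, frames {9}
5: miss, frames {9,5}
9: hit
7: miss, frames {9,5,7}
9: hit
1: miss, evict 5, frames {9,7,1}
7: hit
6: miss, evict 1, frames {9,7,6}
7: hit
6: hit
9: hit
6: hit
9: hit
6: hit
Page faults: 5.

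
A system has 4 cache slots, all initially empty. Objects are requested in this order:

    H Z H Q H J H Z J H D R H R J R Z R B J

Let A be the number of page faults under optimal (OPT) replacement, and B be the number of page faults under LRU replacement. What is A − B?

-1

Under OPT: F F . F . F . . . . F F . . . . . . F . → 7 faults.
Under LRU: F F . F . F . . . . F F . . . . F . F . → 8 faults.
A − B = 7 − 8 = -1.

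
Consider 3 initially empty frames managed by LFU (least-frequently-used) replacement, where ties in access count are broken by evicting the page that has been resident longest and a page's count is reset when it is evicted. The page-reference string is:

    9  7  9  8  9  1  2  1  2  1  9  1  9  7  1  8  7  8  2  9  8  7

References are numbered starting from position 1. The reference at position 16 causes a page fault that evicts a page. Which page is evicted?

7

pos 1: 9 -> fault, frames {9}
pos 2: 7 -> fault, frames {9,7}
pos 3: 9 -> hit
pos 4: 8 -> fault, frames {9,7,8}
pos 5: 9 -> hit
pos 6: 1 -> fault, evict 7, frames {9,8,1}
pos 7: 2 -> fault, evict 8, frames {9,1,2}
pos 8: 1 -> hit
pos 9: 2 -> hit
pos 10: 1 -> hit
pos 11: 9 -> hit
pos 12: 1 -> hit
pos 13: 9 -> hit
pos 14: 7 -> fault, evict 2, frames {9,1,7}
pos 15: 1 -> hit
pos 16: 8 -> fault, evict 7, frames {9,1,8}
At position 16, page 7 is evicted.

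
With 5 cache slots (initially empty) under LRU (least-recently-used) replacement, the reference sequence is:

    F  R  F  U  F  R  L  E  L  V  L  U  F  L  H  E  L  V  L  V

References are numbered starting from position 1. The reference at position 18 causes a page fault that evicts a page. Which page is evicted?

pos 1: F -> miss, frames {F}
pos 2: R -> miss, frames {F,R}
pos 3: F -> hit
pos 4: U -> miss, frames {R,F,U}
pos 5: F -> hit
pos 6: R -> hit
pos 7: L -> miss, frames {U,F,R,L}
pos 8: E -> miss, frames {U,F,R,L,E}
pos 9: L -> hit
pos 10: V -> miss, evict U, frames {F,R,E,L,V}
pos 11: L -> hit
pos 12: U -> miss, evict F, frames {R,E,V,L,U}
pos 13: F -> miss, evict R, frames {E,V,L,U,F}
pos 14: L -> hit
pos 15: H -> miss, evict E, frames {V,U,F,L,H}
pos 16: E -> miss, evict V, frames {U,F,L,H,E}
pos 17: L -> hit
pos 18: V -> miss, evict U, frames {F,H,E,L,V}
At position 18, page U is evicted.

U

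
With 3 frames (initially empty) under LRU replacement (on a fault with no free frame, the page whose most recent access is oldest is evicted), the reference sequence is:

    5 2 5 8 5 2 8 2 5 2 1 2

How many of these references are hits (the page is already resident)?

5 → miss, frames [5]
2 → miss, frames [5, 2]
5 → hit
8 → miss, frames [2, 5, 8]
5 → hit
2 → hit
8 → hit
2 → hit
5 → hit
2 → hit
1 → miss, evict 8, frames [5, 2, 1]
2 → hit
Hits: 8.

8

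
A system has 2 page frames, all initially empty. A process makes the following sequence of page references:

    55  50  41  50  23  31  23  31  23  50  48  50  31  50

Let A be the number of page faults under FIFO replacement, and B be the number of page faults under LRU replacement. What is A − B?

Under FIFO: F F F . F F . . . F F . F F → 9 faults.
Under LRU: F F F . F F . . . F F . F . → 8 faults.
A − B = 9 − 8 = 1.

1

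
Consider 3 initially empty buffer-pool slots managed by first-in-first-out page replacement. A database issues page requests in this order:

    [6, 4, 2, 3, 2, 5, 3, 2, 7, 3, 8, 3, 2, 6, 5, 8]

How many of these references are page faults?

12

6: fault, frames (6)
4: fault, frames (6 4)
2: fault, frames (6 4 2)
3: fault, evict 6, frames (4 2 3)
2: hit
5: fault, evict 4, frames (2 3 5)
3: hit
2: hit
7: fault, evict 2, frames (3 5 7)
3: hit
8: fault, evict 3, frames (5 7 8)
3: fault, evict 5, frames (7 8 3)
2: fault, evict 7, frames (8 3 2)
6: fault, evict 8, frames (3 2 6)
5: fault, evict 3, frames (2 6 5)
8: fault, evict 2, frames (6 5 8)
Page faults: 12.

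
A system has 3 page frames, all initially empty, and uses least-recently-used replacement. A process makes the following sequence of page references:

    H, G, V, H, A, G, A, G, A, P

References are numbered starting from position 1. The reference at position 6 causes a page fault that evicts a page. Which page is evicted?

V

pos 1: H: miss, frames {H}
pos 2: G: miss, frames {H,G}
pos 3: V: miss, frames {H,G,V}
pos 4: H: hit
pos 5: A: miss, evict G, frames {V,H,A}
pos 6: G: miss, evict V, frames {H,A,G}
At position 6, page V is evicted.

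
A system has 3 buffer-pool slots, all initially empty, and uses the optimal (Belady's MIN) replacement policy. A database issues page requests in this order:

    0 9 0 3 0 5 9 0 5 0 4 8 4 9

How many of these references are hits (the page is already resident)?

8

0: fault, frames {0}
9: fault, frames {0,9}
0: hit
3: fault, frames {0,9,3}
0: hit
5: fault, evict 3, frames {0,9,5}
9: hit
0: hit
5: hit
0: hit
4: fault, evict 5, frames {0,9,4}
8: fault, evict 0, frames {9,4,8}
4: hit
9: hit
Hits: 8.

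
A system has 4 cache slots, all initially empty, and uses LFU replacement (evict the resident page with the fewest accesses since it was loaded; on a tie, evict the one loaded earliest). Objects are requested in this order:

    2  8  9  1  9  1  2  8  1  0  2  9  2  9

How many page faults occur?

2 → miss, frames (2)
8 → miss, frames (2 8)
9 → miss, frames (2 8 9)
1 → miss, frames (2 8 9 1)
9 → hit
1 → hit
2 → hit
8 → hit
1 → hit
0 → miss, evict 2, frames (8 9 1 0)
2 → miss, evict 0, frames (8 9 1 2)
9 → hit
2 → hit
9 → hit
Page faults: 6.

6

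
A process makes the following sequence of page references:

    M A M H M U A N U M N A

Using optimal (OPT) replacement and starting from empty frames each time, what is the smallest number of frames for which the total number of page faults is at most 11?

2

f=1: 12 faults
f=2: 8 faults
f=3: 6 faults
f=4: 5 faults
f=5: 5 faults
Smallest f with faults ≤ 11 is 2.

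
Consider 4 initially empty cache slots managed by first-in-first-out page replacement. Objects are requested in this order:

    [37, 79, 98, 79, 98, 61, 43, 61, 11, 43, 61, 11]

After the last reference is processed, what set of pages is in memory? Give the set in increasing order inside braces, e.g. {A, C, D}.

{11, 43, 61, 98}

37 → miss, frames (37)
79 → miss, frames (37 79)
98 → miss, frames (37 79 98)
79 → hit
98 → hit
61 → miss, frames (37 79 98 61)
43 → miss, evict 37, frames (79 98 61 43)
61 → hit
11 → miss, evict 79, frames (98 61 43 11)
43 → hit
61 → hit
11 → hit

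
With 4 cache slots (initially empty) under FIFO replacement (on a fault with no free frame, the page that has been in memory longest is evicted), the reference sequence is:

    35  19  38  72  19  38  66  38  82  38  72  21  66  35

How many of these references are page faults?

8

35 → fault, frames [35]
19 → fault, frames [35, 19]
38 → fault, frames [35, 19, 38]
72 → fault, frames [35, 19, 38, 72]
19 → hit
38 → hit
66 → fault, evict 35, frames [19, 38, 72, 66]
38 → hit
82 → fault, evict 19, frames [38, 72, 66, 82]
38 → hit
72 → hit
21 → fault, evict 38, frames [72, 66, 82, 21]
66 → hit
35 → fault, evict 72, frames [66, 82, 21, 35]
Page faults: 8.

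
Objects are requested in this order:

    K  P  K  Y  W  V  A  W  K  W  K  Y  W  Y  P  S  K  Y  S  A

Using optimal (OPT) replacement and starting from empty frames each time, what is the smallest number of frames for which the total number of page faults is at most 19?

f=1: 20 faults
f=2: 13 faults
f=3: 10 faults
f=4: 8 faults
f=5: 7 faults
f=6: 7 faults
f=7: 7 faults
Smallest f with faults ≤ 19 is 2.

2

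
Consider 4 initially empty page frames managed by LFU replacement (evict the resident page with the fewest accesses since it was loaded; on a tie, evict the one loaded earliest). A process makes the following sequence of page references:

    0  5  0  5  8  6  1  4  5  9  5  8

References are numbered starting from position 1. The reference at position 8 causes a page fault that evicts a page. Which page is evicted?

pos 1: 0 -> fault, frames [0]
pos 2: 5 -> fault, frames [0, 5]
pos 3: 0 -> hit
pos 4: 5 -> hit
pos 5: 8 -> fault, frames [0, 5, 8]
pos 6: 6 -> fault, frames [0, 5, 8, 6]
pos 7: 1 -> fault, evict 8, frames [0, 5, 6, 1]
pos 8: 4 -> fault, evict 6, frames [0, 5, 1, 4]
At position 8, page 6 is evicted.

6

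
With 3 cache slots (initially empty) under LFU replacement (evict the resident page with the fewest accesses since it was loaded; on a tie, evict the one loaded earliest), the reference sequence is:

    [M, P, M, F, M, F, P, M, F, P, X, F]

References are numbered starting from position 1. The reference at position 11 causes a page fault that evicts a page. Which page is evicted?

P

pos 1: M -> fault, frames {M}
pos 2: P -> fault, frames {M,P}
pos 3: M -> hit
pos 4: F -> fault, frames {M,P,F}
pos 5: M -> hit
pos 6: F -> hit
pos 7: P -> hit
pos 8: M -> hit
pos 9: F -> hit
pos 10: P -> hit
pos 11: X -> fault, evict P, frames {M,F,X}
At position 11, page P is evicted.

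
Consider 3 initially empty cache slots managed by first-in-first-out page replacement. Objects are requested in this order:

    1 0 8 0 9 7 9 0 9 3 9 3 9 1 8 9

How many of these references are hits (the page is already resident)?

6

1 → fault, frames {1}
0 → fault, frames {1,0}
8 → fault, frames {1,0,8}
0 → hit
9 → fault, evict 1, frames {0,8,9}
7 → fault, evict 0, frames {8,9,7}
9 → hit
0 → fault, evict 8, frames {9,7,0}
9 → hit
3 → fault, evict 9, frames {7,0,3}
9 → fault, evict 7, frames {0,3,9}
3 → hit
9 → hit
1 → fault, evict 0, frames {3,9,1}
8 → fault, evict 3, frames {9,1,8}
9 → hit
Hits: 6.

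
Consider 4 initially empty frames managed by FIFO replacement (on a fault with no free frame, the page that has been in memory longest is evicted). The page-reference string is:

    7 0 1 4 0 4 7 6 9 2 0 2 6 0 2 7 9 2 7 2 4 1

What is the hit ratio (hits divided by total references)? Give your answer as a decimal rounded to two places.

0.50

7 -> miss, frames {7}
0 -> miss, frames {7,0}
1 -> miss, frames {7,0,1}
4 -> miss, frames {7,0,1,4}
0 -> hit
4 -> hit
7 -> hit
6 -> miss, evict 7, frames {0,1,4,6}
9 -> miss, evict 0, frames {1,4,6,9}
2 -> miss, evict 1, frames {4,6,9,2}
0 -> miss, evict 4, frames {6,9,2,0}
2 -> hit
6 -> hit
0 -> hit
2 -> hit
7 -> miss, evict 6, frames {9,2,0,7}
9 -> hit
2 -> hit
7 -> hit
2 -> hit
4 -> miss, evict 9, frames {2,0,7,4}
1 -> miss, evict 2, frames {0,7,4,1}
Hits: 11 of 22 references → 11/22 = 0.5000.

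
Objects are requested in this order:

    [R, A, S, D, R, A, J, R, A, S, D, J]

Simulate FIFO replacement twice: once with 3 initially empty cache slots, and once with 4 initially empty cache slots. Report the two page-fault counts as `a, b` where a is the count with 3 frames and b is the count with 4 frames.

9, 10

3 frames: F F F F F F F . . F F . → 9 faults.
4 frames: F F F F . . F F F F F F → 10 faults.
10 > 9: adding a frame increased faults — Belady's anomaly.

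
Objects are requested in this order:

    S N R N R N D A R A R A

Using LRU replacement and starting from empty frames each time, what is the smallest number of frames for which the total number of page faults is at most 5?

f=1: 12 faults
f=2: 6 faults
f=3: 6 faults
f=4: 5 faults
f=5: 5 faults
Smallest f with faults ≤ 5 is 4.

4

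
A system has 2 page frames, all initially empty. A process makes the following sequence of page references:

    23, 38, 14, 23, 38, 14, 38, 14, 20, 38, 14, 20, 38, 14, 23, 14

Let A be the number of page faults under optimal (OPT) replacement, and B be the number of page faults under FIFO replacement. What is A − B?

Under OPT: F F F . F . . . F . F . F . F . → 8 faults.
Under FIFO: F F F F F F . . F F F F F F F . → 13 faults.
A − B = 8 − 13 = -5.

-5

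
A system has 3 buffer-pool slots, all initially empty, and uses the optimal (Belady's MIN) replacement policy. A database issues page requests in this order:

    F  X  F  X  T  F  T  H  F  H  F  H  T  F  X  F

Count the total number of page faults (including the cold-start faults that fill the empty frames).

F → fault, frames (F)
X → fault, frames (F X)
F → hit
X → hit
T → fault, frames (F X T)
F → hit
T → hit
H → fault, evict X, frames (F T H)
F → hit
H → hit
F → hit
H → hit
T → hit
F → hit
X → fault, evict H, frames (F T X)
F → hit
Page faults: 5.

5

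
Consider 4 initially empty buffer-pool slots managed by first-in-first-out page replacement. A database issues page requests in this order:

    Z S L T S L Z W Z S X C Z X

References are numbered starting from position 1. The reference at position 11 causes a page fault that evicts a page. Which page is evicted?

pos 1: Z: miss, frames [Z]
pos 2: S: miss, frames [Z, S]
pos 3: L: miss, frames [Z, S, L]
pos 4: T: miss, frames [Z, S, L, T]
pos 5: S: hit
pos 6: L: hit
pos 7: Z: hit
pos 8: W: miss, evict Z, frames [S, L, T, W]
pos 9: Z: miss, evict S, frames [L, T, W, Z]
pos 10: S: miss, evict L, frames [T, W, Z, S]
pos 11: X: miss, evict T, frames [W, Z, S, X]
At position 11, page T is evicted.

T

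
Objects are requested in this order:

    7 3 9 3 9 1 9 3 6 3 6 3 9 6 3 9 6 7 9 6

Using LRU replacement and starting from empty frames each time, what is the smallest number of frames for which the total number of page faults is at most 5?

f=1: 20 faults
f=2: 14 faults
f=3: 6 faults
f=4: 6 faults
f=5: 5 faults
Smallest f with faults ≤ 5 is 5.

5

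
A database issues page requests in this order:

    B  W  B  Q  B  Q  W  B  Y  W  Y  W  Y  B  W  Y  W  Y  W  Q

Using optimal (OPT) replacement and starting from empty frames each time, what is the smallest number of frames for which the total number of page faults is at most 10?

2

f=1: 20 faults
f=2: 8 faults
f=3: 5 faults
f=4: 4 faults
Smallest f with faults ≤ 10 is 2.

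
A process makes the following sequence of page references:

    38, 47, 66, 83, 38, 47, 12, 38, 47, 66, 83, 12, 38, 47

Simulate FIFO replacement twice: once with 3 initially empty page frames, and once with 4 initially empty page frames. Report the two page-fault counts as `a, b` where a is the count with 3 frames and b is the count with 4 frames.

3 frames: F F F F F F F . . F F . F F → 11 faults.
4 frames: F F F F . . F F F F F F F F → 12 faults.
12 > 11: adding a frame increased faults — Belady's anomaly.

11, 12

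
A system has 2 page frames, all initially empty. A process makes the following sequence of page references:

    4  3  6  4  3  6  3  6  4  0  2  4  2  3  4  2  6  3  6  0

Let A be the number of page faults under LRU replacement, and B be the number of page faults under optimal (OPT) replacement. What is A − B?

Under LRU: F F F F F F . . F F F F . F F F F F . F → 16 faults.
Under OPT: F F F . F . . . F F F . . F . F F . . F → 11 faults.
A − B = 16 − 11 = 5.

5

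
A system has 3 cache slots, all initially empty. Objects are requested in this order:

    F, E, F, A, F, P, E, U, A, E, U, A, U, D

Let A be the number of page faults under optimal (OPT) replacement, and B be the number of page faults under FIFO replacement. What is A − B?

-2

Under OPT: F F . F . F . F . . . . . F → 6 faults.
Under FIFO: F F . F . F . F . F . F . F → 8 faults.
A − B = 6 − 8 = -2.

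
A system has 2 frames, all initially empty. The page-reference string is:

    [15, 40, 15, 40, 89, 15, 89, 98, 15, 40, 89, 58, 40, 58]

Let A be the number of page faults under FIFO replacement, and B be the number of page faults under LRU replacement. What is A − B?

Under FIFO: F F . . F F . F . F F F F . → 9 faults.
Under LRU: F F . . F F . F F F F F F . → 10 faults.
A − B = 9 − 10 = -1.

-1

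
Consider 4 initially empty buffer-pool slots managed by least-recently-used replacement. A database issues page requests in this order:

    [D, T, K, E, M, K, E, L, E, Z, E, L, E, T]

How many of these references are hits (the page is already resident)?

D: miss, frames [D]
T: miss, frames [D, T]
K: miss, frames [D, T, K]
E: miss, frames [D, T, K, E]
M: miss, evict D, frames [T, K, E, M]
K: hit
E: hit
L: miss, evict T, frames [M, K, E, L]
E: hit
Z: miss, evict M, frames [K, L, E, Z]
E: hit
L: hit
E: hit
T: miss, evict K, frames [Z, L, E, T]
Hits: 6.

6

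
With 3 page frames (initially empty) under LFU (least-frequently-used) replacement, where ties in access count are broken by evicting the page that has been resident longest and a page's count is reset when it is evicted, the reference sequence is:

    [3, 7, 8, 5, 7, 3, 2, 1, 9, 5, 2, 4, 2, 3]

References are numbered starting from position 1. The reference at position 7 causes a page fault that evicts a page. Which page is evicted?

5

pos 1: 3 -> fault, frames [3]
pos 2: 7 -> fault, frames [3, 7]
pos 3: 8 -> fault, frames [3, 7, 8]
pos 4: 5 -> fault, evict 3, frames [7, 8, 5]
pos 5: 7 -> hit
pos 6: 3 -> fault, evict 8, frames [7, 5, 3]
pos 7: 2 -> fault, evict 5, frames [7, 3, 2]
At position 7, page 5 is evicted.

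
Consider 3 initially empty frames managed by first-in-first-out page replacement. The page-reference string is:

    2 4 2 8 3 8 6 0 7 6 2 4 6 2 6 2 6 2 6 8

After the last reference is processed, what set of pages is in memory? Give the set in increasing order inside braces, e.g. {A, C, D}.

2 → miss, frames [2]
4 → miss, frames [2, 4]
2 → hit
8 → miss, frames [2, 4, 8]
3 → miss, evict 2, frames [4, 8, 3]
8 → hit
6 → miss, evict 4, frames [8, 3, 6]
0 → miss, evict 8, frames [3, 6, 0]
7 → miss, evict 3, frames [6, 0, 7]
6 → hit
2 → miss, evict 6, frames [0, 7, 2]
4 → miss, evict 0, frames [7, 2, 4]
6 → miss, evict 7, frames [2, 4, 6]
2 → hit
6 → hit
2 → hit
6 → hit
2 → hit
6 → hit
8 → miss, evict 2, frames [4, 6, 8]

{4, 6, 8}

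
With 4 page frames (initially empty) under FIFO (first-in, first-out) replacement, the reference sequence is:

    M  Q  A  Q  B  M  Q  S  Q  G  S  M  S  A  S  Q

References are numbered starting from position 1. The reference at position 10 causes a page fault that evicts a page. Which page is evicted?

pos 1: M: fault, frames (M)
pos 2: Q: fault, frames (M Q)
pos 3: A: fault, frames (M Q A)
pos 4: Q: hit
pos 5: B: fault, frames (M Q A B)
pos 6: M: hit
pos 7: Q: hit
pos 8: S: fault, evict M, frames (Q A B S)
pos 9: Q: hit
pos 10: G: fault, evict Q, frames (A B S G)
At position 10, page Q is evicted.

Q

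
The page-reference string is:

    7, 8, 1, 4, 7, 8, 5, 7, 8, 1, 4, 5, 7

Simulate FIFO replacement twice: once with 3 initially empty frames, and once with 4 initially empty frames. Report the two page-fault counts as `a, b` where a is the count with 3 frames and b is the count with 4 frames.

10, 11

3 frames: F F F F F F F . . F F . F → 10 faults.
4 frames: F F F F . . F F F F F F F → 11 faults.
11 > 10: adding a frame increased faults — Belady's anomaly.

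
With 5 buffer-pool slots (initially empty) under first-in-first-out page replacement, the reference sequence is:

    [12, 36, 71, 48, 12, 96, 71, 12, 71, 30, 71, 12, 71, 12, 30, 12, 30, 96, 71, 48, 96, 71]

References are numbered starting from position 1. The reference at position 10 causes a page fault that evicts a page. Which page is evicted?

pos 1: 12: fault, frames {12}
pos 2: 36: fault, frames {12,36}
pos 3: 71: fault, frames {12,36,71}
pos 4: 48: fault, frames {12,36,71,48}
pos 5: 12: hit
pos 6: 96: fault, frames {12,36,71,48,96}
pos 7: 71: hit
pos 8: 12: hit
pos 9: 71: hit
pos 10: 30: fault, evict 12, frames {36,71,48,96,30}
At position 10, page 12 is evicted.

12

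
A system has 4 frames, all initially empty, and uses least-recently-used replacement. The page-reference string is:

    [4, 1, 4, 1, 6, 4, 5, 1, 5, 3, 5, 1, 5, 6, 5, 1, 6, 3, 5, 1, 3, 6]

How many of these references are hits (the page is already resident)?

16

4: miss, frames (4)
1: miss, frames (4 1)
4: hit
1: hit
6: miss, frames (4 1 6)
4: hit
5: miss, frames (1 6 4 5)
1: hit
5: hit
3: miss, evict 6, frames (4 1 5 3)
5: hit
1: hit
5: hit
6: miss, evict 4, frames (3 1 5 6)
5: hit
1: hit
6: hit
3: hit
5: hit
1: hit
3: hit
6: hit
Hits: 16.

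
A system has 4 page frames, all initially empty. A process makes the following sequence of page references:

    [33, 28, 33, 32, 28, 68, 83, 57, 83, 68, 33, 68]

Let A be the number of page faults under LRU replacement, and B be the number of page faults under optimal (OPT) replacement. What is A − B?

Under LRU: F F . F . F F F . . F . → 7 faults.
Under OPT: F F . F . F F F . . . . → 6 faults.
A − B = 7 − 6 = 1.

1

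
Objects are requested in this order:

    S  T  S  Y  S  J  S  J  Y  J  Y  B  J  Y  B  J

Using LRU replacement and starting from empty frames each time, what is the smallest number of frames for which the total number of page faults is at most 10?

f=1: 16 faults
f=2: 10 faults
f=3: 5 faults
f=4: 5 faults
f=5: 5 faults
Smallest f with faults ≤ 10 is 2.

2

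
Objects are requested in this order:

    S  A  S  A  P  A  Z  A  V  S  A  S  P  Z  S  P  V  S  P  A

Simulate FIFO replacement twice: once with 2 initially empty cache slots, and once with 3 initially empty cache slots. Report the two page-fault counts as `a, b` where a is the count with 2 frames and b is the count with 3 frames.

16, 13

2 frames: F F . . F . F F F F F . F F F F F F F F → 16 faults.
3 frames: F F . . F . F . F F F . F F F . F . F F → 13 faults.
13 < 16: adding a frame reduced faults, as is typical.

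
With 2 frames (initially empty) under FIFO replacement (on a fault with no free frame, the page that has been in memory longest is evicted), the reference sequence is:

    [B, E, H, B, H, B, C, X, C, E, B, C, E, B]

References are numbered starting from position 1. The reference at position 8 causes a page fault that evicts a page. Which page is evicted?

pos 1: B -> miss, frames (B)
pos 2: E -> miss, frames (B E)
pos 3: H -> miss, evict B, frames (E H)
pos 4: B -> miss, evict E, frames (H B)
pos 5: H -> hit
pos 6: B -> hit
pos 7: C -> miss, evict H, frames (B C)
pos 8: X -> miss, evict B, frames (C X)
At position 8, page B is evicted.

B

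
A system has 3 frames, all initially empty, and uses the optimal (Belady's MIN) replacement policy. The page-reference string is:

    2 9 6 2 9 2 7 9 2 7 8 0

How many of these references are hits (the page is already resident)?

2 -> miss, frames [2]
9 -> miss, frames [2, 9]
6 -> miss, frames [2, 9, 6]
2 -> hit
9 -> hit
2 -> hit
7 -> miss, evict 6, frames [2, 9, 7]
9 -> hit
2 -> hit
7 -> hit
8 -> miss, evict 7, frames [2, 9, 8]
0 -> miss, evict 8, frames [2, 9, 0]
Hits: 6.

6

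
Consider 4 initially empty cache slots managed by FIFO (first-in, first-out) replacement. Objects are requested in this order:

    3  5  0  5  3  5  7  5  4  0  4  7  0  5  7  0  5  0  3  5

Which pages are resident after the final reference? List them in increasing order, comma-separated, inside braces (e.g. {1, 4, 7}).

3: fault, frames (3)
5: fault, frames (3 5)
0: fault, frames (3 5 0)
5: hit
3: hit
5: hit
7: fault, frames (3 5 0 7)
5: hit
4: fault, evict 3, frames (5 0 7 4)
0: hit
4: hit
7: hit
0: hit
5: hit
7: hit
0: hit
5: hit
0: hit
3: fault, evict 5, frames (0 7 4 3)
5: fault, evict 0, frames (7 4 3 5)

{3, 4, 5, 7}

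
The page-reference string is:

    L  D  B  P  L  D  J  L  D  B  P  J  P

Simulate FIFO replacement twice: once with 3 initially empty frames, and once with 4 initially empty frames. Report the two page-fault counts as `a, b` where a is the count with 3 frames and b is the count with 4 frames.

9, 10

3 frames: F F F F F F F . . F F . . → 9 faults.
4 frames: F F F F . . F F F F F F . → 10 faults.
10 > 9: adding a frame increased faults — Belady's anomaly.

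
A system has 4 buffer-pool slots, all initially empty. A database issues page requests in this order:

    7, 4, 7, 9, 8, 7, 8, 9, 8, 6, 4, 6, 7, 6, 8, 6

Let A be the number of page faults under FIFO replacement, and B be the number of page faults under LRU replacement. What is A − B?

Under FIFO: F F . F F . . . . F . . F . . . → 6 faults.
Under LRU: F F . F F . . . . F F . F . . . → 7 faults.
A − B = 6 − 7 = -1.

-1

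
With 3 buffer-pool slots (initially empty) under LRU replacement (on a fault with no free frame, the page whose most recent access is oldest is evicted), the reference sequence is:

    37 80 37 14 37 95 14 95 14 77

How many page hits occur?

37 -> miss, frames [37]
80 -> miss, frames [37, 80]
37 -> hit
14 -> miss, frames [80, 37, 14]
37 -> hit
95 -> miss, evict 80, frames [14, 37, 95]
14 -> hit
95 -> hit
14 -> hit
77 -> miss, evict 37, frames [95, 14, 77]
Hits: 5.

5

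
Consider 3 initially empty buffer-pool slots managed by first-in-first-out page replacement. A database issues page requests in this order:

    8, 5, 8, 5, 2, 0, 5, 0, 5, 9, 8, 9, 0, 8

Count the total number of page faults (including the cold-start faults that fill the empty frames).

6

8: fault, frames [8]
5: fault, frames [8, 5]
8: hit
5: hit
2: fault, frames [8, 5, 2]
0: fault, evict 8, frames [5, 2, 0]
5: hit
0: hit
5: hit
9: fault, evict 5, frames [2, 0, 9]
8: fault, evict 2, frames [0, 9, 8]
9: hit
0: hit
8: hit
Page faults: 6.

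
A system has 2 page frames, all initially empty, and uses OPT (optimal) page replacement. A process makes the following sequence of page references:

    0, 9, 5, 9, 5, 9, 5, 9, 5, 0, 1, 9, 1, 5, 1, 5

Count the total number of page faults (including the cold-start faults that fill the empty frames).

6

0 -> fault, frames (0)
9 -> fault, frames (0 9)
5 -> fault, evict 0, frames (9 5)
9 -> hit
5 -> hit
9 -> hit
5 -> hit
9 -> hit
5 -> hit
0 -> fault, evict 5, frames (9 0)
1 -> fault, evict 0, frames (9 1)
9 -> hit
1 -> hit
5 -> fault, evict 9, frames (1 5)
1 -> hit
5 -> hit
Page faults: 6.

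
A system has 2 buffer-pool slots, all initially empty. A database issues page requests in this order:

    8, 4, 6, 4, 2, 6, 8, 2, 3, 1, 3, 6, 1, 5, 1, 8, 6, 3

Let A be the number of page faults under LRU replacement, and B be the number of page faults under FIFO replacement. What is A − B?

Under LRU: F F F . F F F F F F . F F F . F F F → 15 faults.
Under FIFO: F F F . F . F . F F . F . F F F F F → 13 faults.
A − B = 15 − 13 = 2.

2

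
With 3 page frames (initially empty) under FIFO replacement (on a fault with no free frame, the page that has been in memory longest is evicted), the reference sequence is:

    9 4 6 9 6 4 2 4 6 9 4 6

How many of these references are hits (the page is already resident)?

5

9 -> fault, frames (9)
4 -> fault, frames (9 4)
6 -> fault, frames (9 4 6)
9 -> hit
6 -> hit
4 -> hit
2 -> fault, evict 9, frames (4 6 2)
4 -> hit
6 -> hit
9 -> fault, evict 4, frames (6 2 9)
4 -> fault, evict 6, frames (2 9 4)
6 -> fault, evict 2, frames (9 4 6)
Hits: 5.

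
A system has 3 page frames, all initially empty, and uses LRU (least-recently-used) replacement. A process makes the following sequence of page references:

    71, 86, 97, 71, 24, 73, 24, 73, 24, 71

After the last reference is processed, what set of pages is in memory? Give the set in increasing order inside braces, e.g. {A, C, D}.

{24, 71, 73}

71 → miss, frames [71]
86 → miss, frames [71, 86]
97 → miss, frames [71, 86, 97]
71 → hit
24 → miss, evict 86, frames [97, 71, 24]
73 → miss, evict 97, frames [71, 24, 73]
24 → hit
73 → hit
24 → hit
71 → hit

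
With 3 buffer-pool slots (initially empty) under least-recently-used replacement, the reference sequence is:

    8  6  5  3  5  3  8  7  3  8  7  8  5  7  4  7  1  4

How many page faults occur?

8: miss, frames [8]
6: miss, frames [8, 6]
5: miss, frames [8, 6, 5]
3: miss, evict 8, frames [6, 5, 3]
5: hit
3: hit
8: miss, evict 6, frames [5, 3, 8]
7: miss, evict 5, frames [3, 8, 7]
3: hit
8: hit
7: hit
8: hit
5: miss, evict 3, frames [7, 8, 5]
7: hit
4: miss, evict 8, frames [5, 7, 4]
7: hit
1: miss, evict 5, frames [4, 7, 1]
4: hit
Page faults: 9.

9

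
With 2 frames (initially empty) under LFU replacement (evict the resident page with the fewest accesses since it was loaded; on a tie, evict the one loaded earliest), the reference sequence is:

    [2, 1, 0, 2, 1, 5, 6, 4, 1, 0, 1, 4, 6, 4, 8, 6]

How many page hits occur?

1

2 → fault, frames (2)
1 → fault, frames (2 1)
0 → fault, evict 2, frames (1 0)
2 → fault, evict 1, frames (0 2)
1 → fault, evict 0, frames (2 1)
5 → fault, evict 2, frames (1 5)
6 → fault, evict 1, frames (5 6)
4 → fault, evict 5, frames (6 4)
1 → fault, evict 6, frames (4 1)
0 → fault, evict 4, frames (1 0)
1 → hit
4 → fault, evict 0, frames (1 4)
6 → fault, evict 4, frames (1 6)
4 → fault, evict 6, frames (1 4)
8 → fault, evict 4, frames (1 8)
6 → fault, evict 8, frames (1 6)
Hits: 1.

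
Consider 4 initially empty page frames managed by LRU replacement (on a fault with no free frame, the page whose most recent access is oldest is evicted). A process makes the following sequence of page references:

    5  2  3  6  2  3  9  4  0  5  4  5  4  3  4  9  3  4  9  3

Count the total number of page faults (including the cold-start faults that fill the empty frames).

5 -> miss, frames (5)
2 -> miss, frames (5 2)
3 -> miss, frames (5 2 3)
6 -> miss, frames (5 2 3 6)
2 -> hit
3 -> hit
9 -> miss, evict 5, frames (6 2 3 9)
4 -> miss, evict 6, frames (2 3 9 4)
0 -> miss, evict 2, frames (3 9 4 0)
5 -> miss, evict 3, frames (9 4 0 5)
4 -> hit
5 -> hit
4 -> hit
3 -> miss, evict 9, frames (0 5 4 3)
4 -> hit
9 -> miss, evict 0, frames (5 3 4 9)
3 -> hit
4 -> hit
9 -> hit
3 -> hit
Page faults: 10.

10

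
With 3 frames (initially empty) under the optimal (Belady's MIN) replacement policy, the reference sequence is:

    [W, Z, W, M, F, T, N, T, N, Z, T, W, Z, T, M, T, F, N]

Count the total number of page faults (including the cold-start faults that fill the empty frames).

10

W: miss, frames {W}
Z: miss, frames {W,Z}
W: hit
M: miss, frames {W,Z,M}
F: miss, evict M, frames {W,Z,F}
T: miss, evict F, frames {W,Z,T}
N: miss, evict W, frames {Z,T,N}
T: hit
N: hit
Z: hit
T: hit
W: miss, evict N, frames {Z,T,W}
Z: hit
T: hit
M: miss, evict W, frames {Z,T,M}
T: hit
F: miss, evict M, frames {Z,T,F}
N: miss, evict F, frames {Z,T,N}
Page faults: 10.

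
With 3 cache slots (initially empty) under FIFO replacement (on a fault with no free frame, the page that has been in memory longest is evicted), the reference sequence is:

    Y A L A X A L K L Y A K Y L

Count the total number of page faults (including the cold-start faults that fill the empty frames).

Y -> miss, frames [Y]
A -> miss, frames [Y, A]
L -> miss, frames [Y, A, L]
A -> hit
X -> miss, evict Y, frames [A, L, X]
A -> hit
L -> hit
K -> miss, evict A, frames [L, X, K]
L -> hit
Y -> miss, evict L, frames [X, K, Y]
A -> miss, evict X, frames [K, Y, A]
K -> hit
Y -> hit
L -> miss, evict K, frames [Y, A, L]
Page faults: 8.

8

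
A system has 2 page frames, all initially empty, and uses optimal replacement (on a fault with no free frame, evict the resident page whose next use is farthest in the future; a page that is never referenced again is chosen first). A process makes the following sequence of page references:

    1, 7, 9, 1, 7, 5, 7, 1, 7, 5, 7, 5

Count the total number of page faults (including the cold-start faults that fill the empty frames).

7

1: fault, frames [1]
7: fault, frames [1, 7]
9: fault, evict 7, frames [1, 9]
1: hit
7: fault, evict 9, frames [1, 7]
5: fault, evict 1, frames [7, 5]
7: hit
1: fault, evict 5, frames [7, 1]
7: hit
5: fault, evict 1, frames [7, 5]
7: hit
5: hit
Page faults: 7.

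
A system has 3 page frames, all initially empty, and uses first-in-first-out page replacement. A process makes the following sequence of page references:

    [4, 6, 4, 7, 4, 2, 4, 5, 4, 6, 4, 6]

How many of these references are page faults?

7

4: fault, frames (4)
6: fault, frames (4 6)
4: hit
7: fault, frames (4 6 7)
4: hit
2: fault, evict 4, frames (6 7 2)
4: fault, evict 6, frames (7 2 4)
5: fault, evict 7, frames (2 4 5)
4: hit
6: fault, evict 2, frames (4 5 6)
4: hit
6: hit
Page faults: 7.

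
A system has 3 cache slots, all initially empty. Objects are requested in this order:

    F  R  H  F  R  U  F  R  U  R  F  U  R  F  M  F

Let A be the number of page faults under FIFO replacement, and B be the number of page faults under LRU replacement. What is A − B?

Under FIFO: F F F . . F F F . . . . . . F . → 7 faults.
Under LRU: F F F . . F . . . . . . . . F . → 5 faults.
A − B = 7 − 5 = 2.

2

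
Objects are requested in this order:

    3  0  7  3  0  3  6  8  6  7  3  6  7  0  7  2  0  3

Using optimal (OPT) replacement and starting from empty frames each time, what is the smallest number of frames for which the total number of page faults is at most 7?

4

f=1: 18 faults
f=2: 12 faults
f=3: 8 faults
f=4: 7 faults
f=5: 6 faults
f=6: 6 faults
Smallest f with faults ≤ 7 is 4.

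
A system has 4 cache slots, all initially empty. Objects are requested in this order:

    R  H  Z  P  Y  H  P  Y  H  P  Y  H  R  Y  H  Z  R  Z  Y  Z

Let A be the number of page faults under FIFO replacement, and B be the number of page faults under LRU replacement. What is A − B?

1

Under FIFO: F F F F F . . . . . . . F . F F . . . . → 8 faults.
Under LRU: F F F F F . . . . . . . F . . F . . . . → 7 faults.
A − B = 8 − 7 = 1.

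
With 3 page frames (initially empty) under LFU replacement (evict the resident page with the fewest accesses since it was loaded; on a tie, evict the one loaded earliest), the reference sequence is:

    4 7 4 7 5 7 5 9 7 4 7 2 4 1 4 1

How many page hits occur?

4 -> miss, frames (4)
7 -> miss, frames (4 7)
4 -> hit
7 -> hit
5 -> miss, frames (4 7 5)
7 -> hit
5 -> hit
9 -> miss, evict 4, frames (7 5 9)
7 -> hit
4 -> miss, evict 9, frames (7 5 4)
7 -> hit
2 -> miss, evict 4, frames (7 5 2)
4 -> miss, evict 2, frames (7 5 4)
1 -> miss, evict 4, frames (7 5 1)
4 -> miss, evict 1, frames (7 5 4)
1 -> miss, evict 4, frames (7 5 1)
Hits: 6.

6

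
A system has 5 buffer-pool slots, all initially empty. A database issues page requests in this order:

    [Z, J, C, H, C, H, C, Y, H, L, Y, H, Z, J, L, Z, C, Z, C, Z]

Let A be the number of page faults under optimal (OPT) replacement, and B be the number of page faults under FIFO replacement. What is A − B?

Under OPT: F F F F . . . F . F . . . . . . F . . . → 7 faults.
Under FIFO: F F F F . . . F . F . . F F . . F . . . → 9 faults.
A − B = 7 − 9 = -2.

-2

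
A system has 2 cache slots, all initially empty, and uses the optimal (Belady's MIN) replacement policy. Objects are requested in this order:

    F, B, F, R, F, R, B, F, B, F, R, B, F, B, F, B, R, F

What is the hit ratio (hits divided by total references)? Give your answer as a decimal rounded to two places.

0.61

F: miss, frames {F}
B: miss, frames {F,B}
F: hit
R: miss, evict B, frames {F,R}
F: hit
R: hit
B: miss, evict R, frames {F,B}
F: hit
B: hit
F: hit
R: miss, evict F, frames {B,R}
B: hit
F: miss, evict R, frames {B,F}
B: hit
F: hit
B: hit
R: miss, evict B, frames {F,R}
F: hit
Hits: 11 of 18 references → 11/18 = 0.6111.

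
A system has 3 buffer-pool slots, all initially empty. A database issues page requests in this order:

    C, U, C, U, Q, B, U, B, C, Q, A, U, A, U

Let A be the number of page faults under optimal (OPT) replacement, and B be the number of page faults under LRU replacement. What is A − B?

-2

Under OPT: F F . . F F . . . F F . . . → 6 faults.
Under LRU: F F . . F F . . F F F F . . → 8 faults.
A − B = 6 − 8 = -2.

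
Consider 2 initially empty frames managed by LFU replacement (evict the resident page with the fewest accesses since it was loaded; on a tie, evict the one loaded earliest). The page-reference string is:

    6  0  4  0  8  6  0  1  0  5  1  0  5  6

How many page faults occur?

6: fault, frames [6]
0: fault, frames [6, 0]
4: fault, evict 6, frames [0, 4]
0: hit
8: fault, evict 4, frames [0, 8]
6: fault, evict 8, frames [0, 6]
0: hit
1: fault, evict 6, frames [0, 1]
0: hit
5: fault, evict 1, frames [0, 5]
1: fault, evict 5, frames [0, 1]
0: hit
5: fault, evict 1, frames [0, 5]
6: fault, evict 5, frames [0, 6]
Page faults: 10.

10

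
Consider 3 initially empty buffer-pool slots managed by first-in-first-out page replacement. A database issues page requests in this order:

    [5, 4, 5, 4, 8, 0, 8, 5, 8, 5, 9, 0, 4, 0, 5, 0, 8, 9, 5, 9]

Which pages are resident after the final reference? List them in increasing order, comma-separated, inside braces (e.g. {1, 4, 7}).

5 -> fault, frames (5)
4 -> fault, frames (5 4)
5 -> hit
4 -> hit
8 -> fault, frames (5 4 8)
0 -> fault, evict 5, frames (4 8 0)
8 -> hit
5 -> fault, evict 4, frames (8 0 5)
8 -> hit
5 -> hit
9 -> fault, evict 8, frames (0 5 9)
0 -> hit
4 -> fault, evict 0, frames (5 9 4)
0 -> fault, evict 5, frames (9 4 0)
5 -> fault, evict 9, frames (4 0 5)
0 -> hit
8 -> fault, evict 4, frames (0 5 8)
9 -> fault, evict 0, frames (5 8 9)
5 -> hit
9 -> hit

{5, 8, 9}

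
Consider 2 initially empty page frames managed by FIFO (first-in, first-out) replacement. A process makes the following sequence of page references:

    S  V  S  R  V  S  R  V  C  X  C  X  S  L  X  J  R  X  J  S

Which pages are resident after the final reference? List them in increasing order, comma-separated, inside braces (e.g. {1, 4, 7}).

S: miss, frames {S}
V: miss, frames {S,V}
S: hit
R: miss, evict S, frames {V,R}
V: hit
S: miss, evict V, frames {R,S}
R: hit
V: miss, evict R, frames {S,V}
C: miss, evict S, frames {V,C}
X: miss, evict V, frames {C,X}
C: hit
X: hit
S: miss, evict C, frames {X,S}
L: miss, evict X, frames {S,L}
X: miss, evict S, frames {L,X}
J: miss, evict L, frames {X,J}
R: miss, evict X, frames {J,R}
X: miss, evict J, frames {R,X}
J: miss, evict R, frames {X,J}
S: miss, evict X, frames {J,S}

{J, S}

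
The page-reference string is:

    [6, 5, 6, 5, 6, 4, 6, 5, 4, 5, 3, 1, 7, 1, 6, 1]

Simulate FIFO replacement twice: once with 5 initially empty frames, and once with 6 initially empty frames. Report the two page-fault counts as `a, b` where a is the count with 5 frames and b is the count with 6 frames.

5 frames: F F . . . F . . . . F F F . F . → 7 faults.
6 frames: F F . . . F . . . . F F F . . . → 6 faults.
6 < 7: adding a frame reduced faults, as is typical.

7, 6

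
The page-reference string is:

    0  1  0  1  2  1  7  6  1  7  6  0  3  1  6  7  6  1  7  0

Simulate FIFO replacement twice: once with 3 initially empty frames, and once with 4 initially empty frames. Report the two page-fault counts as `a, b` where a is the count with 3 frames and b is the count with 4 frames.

3 frames: F F . . F . F F F . . F F . F F . F . F → 12 faults.
4 frames: F F . . F . F F . . . F F F . F F . . F → 11 faults.
11 < 12: adding a frame reduced faults, as is typical.

12, 11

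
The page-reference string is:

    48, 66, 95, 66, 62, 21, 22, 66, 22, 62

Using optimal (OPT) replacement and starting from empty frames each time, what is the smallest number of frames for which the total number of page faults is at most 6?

f=1: 10 faults
f=2: 7 faults
f=3: 6 faults
f=4: 6 faults
f=5: 6 faults
f=6: 6 faults
Smallest f with faults ≤ 6 is 3.

3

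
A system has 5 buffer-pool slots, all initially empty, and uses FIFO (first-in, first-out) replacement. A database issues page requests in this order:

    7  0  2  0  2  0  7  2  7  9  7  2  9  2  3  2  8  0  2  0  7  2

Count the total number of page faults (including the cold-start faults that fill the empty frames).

7 → miss, frames {7}
0 → miss, frames {7,0}
2 → miss, frames {7,0,2}
0 → hit
2 → hit
0 → hit
7 → hit
2 → hit
7 → hit
9 → miss, frames {7,0,2,9}
7 → hit
2 → hit
9 → hit
2 → hit
3 → miss, frames {7,0,2,9,3}
2 → hit
8 → miss, evict 7, frames {0,2,9,3,8}
0 → hit
2 → hit
0 → hit
7 → miss, evict 0, frames {2,9,3,8,7}
2 → hit
Page faults: 7.

7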